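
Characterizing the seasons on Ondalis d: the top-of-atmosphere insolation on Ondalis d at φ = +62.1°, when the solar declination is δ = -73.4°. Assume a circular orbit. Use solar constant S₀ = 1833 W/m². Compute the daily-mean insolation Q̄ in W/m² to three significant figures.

cos H₀ = −tan(+62.1°) tan(-73.400°) = 6.3354 ≥ 1 ⇒ polar night, H₀ = 0 and Q̄ = 0.

Q̄ ≈ 0.00 W/m²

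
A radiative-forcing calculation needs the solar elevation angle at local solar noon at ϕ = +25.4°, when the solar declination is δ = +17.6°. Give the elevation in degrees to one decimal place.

82.2°

At local noon the hour angle is zero, so the zenith angle equals |ϕ − δ| = |+25.4° − (+17.600°)| = 7.800°.
Elevation = 90° − 7.800° = 82.2°.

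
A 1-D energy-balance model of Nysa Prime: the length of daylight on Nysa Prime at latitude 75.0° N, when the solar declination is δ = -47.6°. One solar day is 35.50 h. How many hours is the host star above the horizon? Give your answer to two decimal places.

0.00 h

cos H₀ = −tan φ · tan δ = 4.0871 ≥ 1, so the host star never rises (polar night) and H₀ = 0.
Daylight = 2H₀/(2π) × 35.50 h = (0.0000/π) × 35.50 = 0.00 h.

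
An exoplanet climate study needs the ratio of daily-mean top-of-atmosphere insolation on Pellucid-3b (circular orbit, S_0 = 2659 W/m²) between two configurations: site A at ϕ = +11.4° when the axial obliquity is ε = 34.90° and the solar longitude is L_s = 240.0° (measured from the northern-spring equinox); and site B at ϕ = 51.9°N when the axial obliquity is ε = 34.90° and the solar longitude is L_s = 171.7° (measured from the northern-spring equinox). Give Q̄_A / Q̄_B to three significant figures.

— Configuration A (ϕ=+11.4°):
Solar declination: sin δ = sin ε · sin L_s = sin 34.90° × sin 240.0° = -0.49549, so δ = -29.702°.
cos h₀ = −tan(+11.4°) tan(-29.702°) = 0.1150, h₀ = 1.4555 rad.
Bracket: h₀ sin ϕ sin δ + cos ϕ cos δ sin h₀ = 1.4555×0.19766×-0.49549 + 0.98027×0.86861×0.99336 = -0.142550 + 0.845819 = 0.703269.
Q̄ = (S_0/π) × [bracket] = (2659/π) × 0.703269 = 595.24 W/m².
— Configuration B (ϕ=+51.9°):
Solar declination: sin δ = sin ε · sin L_s = sin 34.90° × sin 171.7° = 0.08259, so δ = +4.738°.
cos h₀ = −tan(+51.9°) tan(+4.738°) = -0.1057, h₀ = 1.6767 rad.
Bracket: h₀ sin ϕ sin δ + cos ϕ cos δ sin h₀ = 1.6767×0.78694×0.08259 + 0.61704×0.99658×0.99440 = 0.108974 + 0.611486 = 0.720460.
Q̄ = (S_0/π) × [bracket] = (2659/π) × 0.720460 = 609.79 W/m².
Ratio Q̄_A / Q̄_B = 595.24 / 609.79 = 0.9761.

Q̄_A / Q̄_B ≈ 0.976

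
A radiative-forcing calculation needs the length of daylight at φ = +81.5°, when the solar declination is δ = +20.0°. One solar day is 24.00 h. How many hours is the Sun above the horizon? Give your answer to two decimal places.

Sunrise equation: cos H₀ = −tan φ · tan δ = -2.4354 ≤ −1, so the Sun never sets (polar day) and H₀ = π.
Daylight = 2H₀/(2π) × 24.00 h = (3.1416/π) × 24.00 = 24.00 h.

24.00 h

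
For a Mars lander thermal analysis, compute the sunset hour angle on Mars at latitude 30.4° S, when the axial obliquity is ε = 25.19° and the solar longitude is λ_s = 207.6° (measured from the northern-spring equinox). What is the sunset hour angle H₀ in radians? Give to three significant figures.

Solar declination: sin δ = sin ε · sin λ_s = sin 25.19° × sin 207.6° = -0.19719, so δ = -11.373°.
cos H₀ = −tan φ · tan δ = −tan(-30.4°) × tan(-11.373°) = -0.1180, so H₀ = 1.6891 rad = 96.78°.

H₀ = 1.69 rad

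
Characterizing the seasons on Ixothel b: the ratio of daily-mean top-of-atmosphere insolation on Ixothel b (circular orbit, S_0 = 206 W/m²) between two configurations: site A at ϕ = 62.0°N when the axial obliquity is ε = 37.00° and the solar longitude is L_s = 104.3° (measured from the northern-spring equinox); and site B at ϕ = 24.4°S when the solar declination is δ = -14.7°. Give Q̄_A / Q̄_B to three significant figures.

Q̄_A / Q̄_B ≈ 1.54

— Configuration A (ϕ=+62.0°):
Solar declination: sin δ = sin ε · sin L_s = sin 37.00° × sin 104.3° = 0.58317, so δ = +35.674°.
cos h₀ = −tan(+62.0°) tan(+35.674°) = -1.3501 ≤ −1 ⇒ polar day, h₀ = π.
Bracket: h₀ sin ϕ sin δ + cos ϕ cos δ sin h₀ = 3.1416×0.88295×0.58317 + 0.46947×0.81235×0.00000 = 1.617641 + 0.000000 = 1.617641.
Q̄ = (S_0/π) × [bracket] = (206/π) × 1.617641 = 106.07 W/m².
— Configuration B (ϕ=-24.4°):
cos h₀ = −tan(-24.4°) tan(-14.700°) = -0.1190, h₀ = 1.6901 rad.
Bracket: h₀ sin ϕ sin δ + cos ϕ cos δ sin h₀ = 1.6901×-0.41310×-0.25376 + 0.91068×0.96727×0.99289 = 0.177170 + 0.874610 = 1.051780.
Q̄ = (S_0/π) × [bracket] = (206/π) × 1.051780 = 68.967 W/m².
Ratio Q̄_A / Q̄_B = 106.07 / 68.967 = 1.538.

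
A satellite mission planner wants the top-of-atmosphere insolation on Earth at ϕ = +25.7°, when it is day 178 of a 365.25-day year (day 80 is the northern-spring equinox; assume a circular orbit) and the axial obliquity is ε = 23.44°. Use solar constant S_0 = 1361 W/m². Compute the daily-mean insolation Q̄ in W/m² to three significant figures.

Solar longitude: L_s = 360° × (178 − 80)/365.25 = 96.591°.
sin δ = sin 23.44° × sin 96.591° = 0.39516, so δ = +23.276°.
cos h₀ = −tan(+25.7°) tan(+23.276°) = -0.2070, h₀ = 1.7793 rad.
Bracket: h₀ sin ϕ sin δ + cos ϕ cos δ sin h₀ = 1.7793×0.43366×0.39516 + 0.90108×0.91861×0.97834 = 0.304910 + 0.809812 = 1.114722.
Q̄ = (S_0/π) × [bracket] = (1361/π) × 1.114722 = 482.9 W/m².

Q̄ ≈ 483 W/m²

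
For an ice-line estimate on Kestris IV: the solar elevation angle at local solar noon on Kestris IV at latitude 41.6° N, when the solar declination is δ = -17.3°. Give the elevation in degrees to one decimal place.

31.1°

At local noon the hour angle is zero, so the zenith angle equals |φ − δ| = |+41.6° − (-17.300°)| = 58.900°.
Elevation = 90° − 58.900° = 31.1°.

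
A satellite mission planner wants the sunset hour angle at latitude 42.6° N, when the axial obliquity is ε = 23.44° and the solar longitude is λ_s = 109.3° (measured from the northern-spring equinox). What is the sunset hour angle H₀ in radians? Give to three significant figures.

Solar declination: sin δ = sin ε · sin λ_s = sin 23.44° × sin 109.3° = 0.37543, so δ = +22.051°.
cos H₀ = −tan φ · tan δ = −tan(+42.6°) × tan(+22.051°) = -0.3725, so H₀ = 1.9525 rad = 111.87°.

H₀ = 1.95 rad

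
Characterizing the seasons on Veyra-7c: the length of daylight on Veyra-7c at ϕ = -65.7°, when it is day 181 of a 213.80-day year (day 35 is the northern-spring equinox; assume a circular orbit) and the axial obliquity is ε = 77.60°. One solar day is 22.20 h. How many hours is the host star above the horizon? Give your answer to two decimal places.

22.20 h

Solar longitude: L_s = 360° × (181 − 35)/213.80 = 245.837°.
sin δ = sin 77.60° × sin 245.837° = -0.89110, so δ = -63.012°.
Sunrise equation: cos h₀ = −tan ϕ · tan δ = -4.3490 ≤ −1, so the host star never sets (polar day) and h₀ = π.
Daylight = 2h₀/(2π) × 22.20 h = (3.1416/π) × 22.20 = 22.20 h.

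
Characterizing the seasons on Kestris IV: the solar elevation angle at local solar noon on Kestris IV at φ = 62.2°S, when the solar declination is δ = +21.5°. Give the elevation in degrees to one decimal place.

6.3°

At local noon the hour angle is zero, so the zenith angle equals |φ − δ| = |-62.2° − (+21.500°)| = 83.700°.
Elevation = 90° − 83.700° = 6.3°.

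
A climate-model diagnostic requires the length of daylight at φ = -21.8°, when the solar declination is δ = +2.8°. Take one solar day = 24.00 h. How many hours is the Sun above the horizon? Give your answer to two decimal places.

cos H₀ = −tan φ · tan δ = −tan(-21.8°) × tan(+2.800°) = 0.0196, so H₀ = 1.5512 rad = 88.88°.
Daylight = 2H₀/(2π) × 24.00 h = (1.5512/π) × 24.00 = 11.85 h.

11.85 h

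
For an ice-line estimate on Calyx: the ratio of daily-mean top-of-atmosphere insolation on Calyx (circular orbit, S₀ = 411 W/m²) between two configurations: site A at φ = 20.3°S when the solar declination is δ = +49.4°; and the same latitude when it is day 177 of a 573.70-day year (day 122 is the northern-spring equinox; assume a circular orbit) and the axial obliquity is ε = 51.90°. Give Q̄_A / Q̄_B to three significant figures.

— Configuration A (φ=-20.3°):
cos H₀ = −tan(-20.3°) tan(+49.400°) = 0.4316, H₀ = 1.1245 rad.
Bracket: H₀ sin φ sin δ + cos φ cos δ sin H₀ = 1.1245×-0.34694×0.75927 + 0.93789×0.65077×0.90207 = -0.296217 + 0.550579 = 0.254362.
Q̄ = (S₀/π) × [bracket] = (411/π) × 0.254362 = 33.277 W/m².
— Configuration B (φ=-20.3°):
Solar longitude: λ_s = 360° × (177 − 122)/573.70 = 34.513°.
sin δ = sin 51.90° × sin 34.513° = 0.44587, so δ = +26.479°.
cos H₀ = −tan(-20.3°) tan(+26.479°) = 0.1843, H₀ = 1.3855 rad.
Bracket: H₀ sin φ sin δ + cos φ cos δ sin H₀ = 1.3855×-0.34694×0.44587 + 0.93789×0.89510×0.98288 = -0.214323 + 0.825133 = 0.610810.
Q̄ = (S₀/π) × [bracket] = (411/π) × 0.610810 = 79.909 W/m².
Ratio Q̄_A / Q̄_B = 33.277 / 79.909 = 0.4164.

Q̄_A / Q̄_B ≈ 0.416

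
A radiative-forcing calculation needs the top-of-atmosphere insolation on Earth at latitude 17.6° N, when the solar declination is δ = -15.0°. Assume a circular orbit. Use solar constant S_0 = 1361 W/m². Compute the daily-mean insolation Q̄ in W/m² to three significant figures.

Q̄ ≈ 347 W/m²

cos h₀ = −tan(+17.6°) tan(-15.000°) = 0.0850, h₀ = 1.4857 rad.
Bracket: h₀ sin ϕ sin δ + cos ϕ cos δ sin h₀ = 1.4857×0.30237×-0.25882 + 0.95319×0.96593×0.99638 = -0.116270 + 0.917382 = 0.801112.
Q̄ = (S_0/π) × [bracket] = (1361/π) × 0.801112 = 347.1 W/m².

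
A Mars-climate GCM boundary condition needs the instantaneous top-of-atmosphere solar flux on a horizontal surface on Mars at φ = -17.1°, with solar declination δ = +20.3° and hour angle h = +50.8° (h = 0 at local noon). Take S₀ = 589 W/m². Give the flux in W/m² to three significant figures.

274 W/m²

cos θ_z = sin φ sin δ + cos φ cos δ cos h = -0.102013 + 0.566569 = 0.464556.
Flux = S₀ · cos θ_z = 589 × 0.464556 = 273.6 W/m².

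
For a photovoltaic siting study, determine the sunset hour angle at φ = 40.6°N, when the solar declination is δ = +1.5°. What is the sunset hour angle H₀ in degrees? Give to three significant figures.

H₀ = 91.3°

cos H₀ = −tan φ · tan δ = −tan(+40.6°) × tan(+1.500°) = -0.0224, so H₀ = 1.5932 rad = 91.29°.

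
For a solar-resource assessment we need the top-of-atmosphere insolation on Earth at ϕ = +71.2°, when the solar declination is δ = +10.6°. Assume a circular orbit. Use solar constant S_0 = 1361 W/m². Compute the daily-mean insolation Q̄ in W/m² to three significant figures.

Q̄ ≈ 277 W/m²

cos h₀ = −tan(+71.2°) tan(+10.600°) = -0.5497, h₀ = 2.1528 rad.
Bracket: h₀ sin ϕ sin δ + cos ϕ cos δ sin h₀ = 2.1528×0.94665×0.18395 + 0.32227×0.98294×0.83534 = 0.374881 + 0.264612 = 0.639493.
Q̄ = (S_0/π) × [bracket] = (1361/π) × 0.639493 = 277.0 W/m².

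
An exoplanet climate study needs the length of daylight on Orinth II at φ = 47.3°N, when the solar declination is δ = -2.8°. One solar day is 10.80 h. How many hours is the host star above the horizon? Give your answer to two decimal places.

cos H₀ = −tan φ · tan δ = −tan(+47.3°) × tan(-2.800°) = 0.0530, so H₀ = 1.5178 rad = 86.96°.
Daylight = 2H₀/(2π) × 10.80 h = (1.5178/π) × 10.80 = 5.22 h.

5.22 h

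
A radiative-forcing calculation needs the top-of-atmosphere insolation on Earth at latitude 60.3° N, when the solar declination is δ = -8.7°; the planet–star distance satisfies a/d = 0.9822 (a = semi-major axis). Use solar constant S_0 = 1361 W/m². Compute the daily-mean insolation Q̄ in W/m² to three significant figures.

Q̄ ≈ 126 W/m²

cos h₀ = −tan(+60.3°) tan(-8.700°) = 0.2683, h₀ = 1.2992 rad.
Bracket: h₀ sin ϕ sin δ + cos ϕ cos δ sin h₀ = 1.2992×0.86863×-0.15126 + 0.49546×0.98849×0.96334 = -0.170701 + 0.471803 = 0.301102.
Inverse-square distance factor (a/d)² = 0.9822² = 0.964717.
Q̄ = (S_0/π) × 0.964717 × [bracket] = (1361/π) × 0.964717 × 0.301102 = 125.8 W/m².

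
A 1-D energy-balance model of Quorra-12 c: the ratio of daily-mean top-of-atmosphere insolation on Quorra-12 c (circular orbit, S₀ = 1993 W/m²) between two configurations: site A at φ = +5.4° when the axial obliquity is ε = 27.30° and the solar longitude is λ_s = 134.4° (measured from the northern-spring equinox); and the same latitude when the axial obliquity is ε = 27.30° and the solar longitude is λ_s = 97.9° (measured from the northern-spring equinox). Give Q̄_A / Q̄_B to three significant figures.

— Configuration A (φ=+5.4°):
Solar declination: sin δ = sin ε · sin λ_s = sin 27.30° × sin 134.4° = 0.32769, so δ = +19.129°.
cos H₀ = −tan(+5.4°) tan(+19.129°) = -0.0328, H₀ = 1.6036 rad.
Bracket: H₀ sin φ sin δ + cos φ cos δ sin H₀ = 1.6036×0.09411×0.32769 + 0.99556×0.94478×0.99946 = 0.049453 + 0.940077 = 0.989530.
Q̄ = (S₀/π) × [bracket] = (1993/π) × 0.989530 = 627.75 W/m².
— Configuration B (φ=+5.4°):
Solar declination: sin δ = sin ε · sin λ_s = sin 27.30° × sin 97.9° = 0.45430, so δ = +27.020°.
cos H₀ = −tan(+5.4°) tan(+27.020°) = -0.0482, H₀ = 1.6190 rad.
Bracket: H₀ sin φ sin δ + cos φ cos δ sin H₀ = 1.6190×0.09411×0.45430 + 0.99556×0.89085×0.99884 = 0.069219 + 0.885866 = 0.955085.
Q̄ = (S₀/π) × [bracket] = (1993/π) × 0.955085 = 605.90 W/m².
Ratio Q̄_A / Q̄_B = 627.75 / 605.90 = 1.036.

Q̄_A / Q̄_B ≈ 1.04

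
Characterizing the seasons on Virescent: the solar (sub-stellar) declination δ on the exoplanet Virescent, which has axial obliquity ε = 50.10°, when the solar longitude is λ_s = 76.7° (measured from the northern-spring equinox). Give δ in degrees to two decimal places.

sin δ = sin ε · sin λ_s = sin 50.10° × sin 76.7° = 0.746589.
δ = arcsin(0.746589) = +48.30°.

δ = +48.30°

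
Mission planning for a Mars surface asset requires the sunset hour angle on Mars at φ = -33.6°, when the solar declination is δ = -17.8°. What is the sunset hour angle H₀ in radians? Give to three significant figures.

cos H₀ = −tan φ · tan δ = −tan(-33.6°) × tan(-17.800°) = -0.2133, so H₀ = 1.7858 rad = 102.32°.

H₀ = 1.79 rad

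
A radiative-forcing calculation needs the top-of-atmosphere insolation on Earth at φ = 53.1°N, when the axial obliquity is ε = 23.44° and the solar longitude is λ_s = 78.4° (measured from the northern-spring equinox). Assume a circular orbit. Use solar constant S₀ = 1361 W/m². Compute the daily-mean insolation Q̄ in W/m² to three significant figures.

Solar declination: sin δ = sin ε · sin λ_s = sin 23.44° × sin 78.4° = 0.38966, so δ = +22.934°.
cos H₀ = −tan(+53.1°) tan(+22.934°) = -0.5635, H₀ = 2.1694 rad.
Bracket: H₀ sin φ sin δ + cos φ cos δ sin H₀ = 2.1694×0.79968×0.38966 + 0.60042×0.92096×0.82610 = 0.675992 + 0.456803 = 1.132795.
Q̄ = (S₀/π) × [bracket] = (1361/π) × 1.132795 = 490.7 W/m².

Q̄ ≈ 491 W/m²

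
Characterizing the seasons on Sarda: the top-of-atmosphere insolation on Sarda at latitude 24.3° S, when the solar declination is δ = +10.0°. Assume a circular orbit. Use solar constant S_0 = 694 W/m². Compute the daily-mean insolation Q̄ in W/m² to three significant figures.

cos h₀ = −tan(-24.3°) tan(+10.000°) = 0.0796, h₀ = 1.4911 rad.
Bracket: h₀ sin ϕ sin δ + cos ϕ cos δ sin h₀ = 1.4911×-0.41151×0.17365 + 0.91140×0.98481×0.99683 = -0.106552 + 0.894711 = 0.788159.
Q̄ = (S_0/π) × [bracket] = (694/π) × 0.788159 = 174.1 W/m².

Q̄ ≈ 174 W/m²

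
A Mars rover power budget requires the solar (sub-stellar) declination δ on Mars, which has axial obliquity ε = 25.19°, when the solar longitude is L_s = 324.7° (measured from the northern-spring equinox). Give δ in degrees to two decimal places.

sin δ = sin ε · sin L_s = sin 25.19° × sin 324.7° = -0.245949.
δ = arcsin(-0.245949) = -14.24°.

δ = -14.24°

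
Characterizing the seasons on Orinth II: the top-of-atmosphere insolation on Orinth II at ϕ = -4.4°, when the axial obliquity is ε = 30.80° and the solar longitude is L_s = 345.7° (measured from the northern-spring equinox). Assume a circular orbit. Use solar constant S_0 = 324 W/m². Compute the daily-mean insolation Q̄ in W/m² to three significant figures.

Q̄ ≈ 104 W/m²

Solar declination: sin δ = sin ε · sin L_s = sin 30.80° × sin 345.7° = -0.12647, so δ = -7.266°.
cos h₀ = −tan(-4.4°) tan(-7.266°) = -0.0098, h₀ = 1.5806 rad.
Bracket: h₀ sin ϕ sin δ + cos ϕ cos δ sin h₀ = 1.5806×-0.07672×-0.12647 + 0.99705×0.99197×0.99995 = 0.015336 + 0.988994 = 1.004330.
Q̄ = (S_0/π) × [bracket] = (324/π) × 1.004330 = 103.6 W/m².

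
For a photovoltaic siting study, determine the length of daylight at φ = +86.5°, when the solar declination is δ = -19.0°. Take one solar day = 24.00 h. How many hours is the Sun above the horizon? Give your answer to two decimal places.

cos H₀ = −tan φ · tan δ = 5.6297 ≥ 1, so the Sun never rises (polar night) and H₀ = 0.
Daylight = 2H₀/(2π) × 24.00 h = (0.0000/π) × 24.00 = 0.00 h.

0.00 h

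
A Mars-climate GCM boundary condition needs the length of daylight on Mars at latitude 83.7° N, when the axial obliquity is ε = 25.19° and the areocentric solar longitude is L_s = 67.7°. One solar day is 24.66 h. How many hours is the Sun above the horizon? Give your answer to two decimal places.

sin δ = sin 25.19° × sin 67.7° = 0.39379, so δ = +23.190°.
Sunrise equation: cos h₀ = −tan ϕ · tan δ = -3.8804 ≤ −1, so the Sun never sets (polar day) and h₀ = π.
Daylight = 2h₀/(2π) × 24.66 h = (3.1416/π) × 24.66 = 24.66 h.

24.66 h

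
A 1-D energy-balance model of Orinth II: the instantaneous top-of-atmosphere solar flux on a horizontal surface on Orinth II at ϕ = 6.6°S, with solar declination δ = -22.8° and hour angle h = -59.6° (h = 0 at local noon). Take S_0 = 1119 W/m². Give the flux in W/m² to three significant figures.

568 W/m²

cos θ_z = sin ϕ sin δ + cos ϕ cos δ cos h = 0.044540 + 0.463402 = 0.507942.
Flux = S_0 · cos θ_z = 1119 × 0.507942 = 568.4 W/m².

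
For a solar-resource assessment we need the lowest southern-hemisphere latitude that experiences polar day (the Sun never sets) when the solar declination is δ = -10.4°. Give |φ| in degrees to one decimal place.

Polar day requires cos H₀ = −tan φ tan δ ≤ −1, i.e. tan φ tan δ ≥ 1.
The boundary is |tan φ| · |tan δ| = 1, so |φ| = 90° − |δ| = 90° − 10.4° = 79.6° in the southern hemisphere.

|φ| = 79.6°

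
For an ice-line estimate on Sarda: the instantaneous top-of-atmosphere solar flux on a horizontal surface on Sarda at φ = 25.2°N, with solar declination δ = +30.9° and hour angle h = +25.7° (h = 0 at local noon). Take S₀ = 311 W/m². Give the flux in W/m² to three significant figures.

286 W/m²

cos θ_z = sin φ sin δ + cos φ cos δ cos h = 0.218655 + 0.699597 = 0.918252.
Flux = S₀ · cos θ_z = 311 × 0.918252 = 285.6 W/m².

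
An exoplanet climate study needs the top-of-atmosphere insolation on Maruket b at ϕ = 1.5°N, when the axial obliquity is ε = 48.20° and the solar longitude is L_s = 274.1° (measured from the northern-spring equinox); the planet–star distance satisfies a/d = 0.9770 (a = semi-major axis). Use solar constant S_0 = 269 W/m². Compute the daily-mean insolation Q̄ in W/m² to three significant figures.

Q̄ ≈ 52.2 W/m²

Solar declination: sin δ = sin ε · sin L_s = sin 48.20° × sin 274.1° = -0.74357, so δ = -48.036°.
cos h₀ = −tan(+1.5°) tan(-48.036°) = 0.0291, h₀ = 1.5417 rad.
Bracket: h₀ sin ϕ sin δ + cos ϕ cos δ sin h₀ = 1.5417×0.02618×-0.74357 + 0.99966×0.66866×0.99958 = -0.030012 + 0.668152 = 0.638140.
Inverse-square distance factor (a/d)² = 0.9770² = 0.954529.
Q̄ = (S_0/π) × 0.954529 × [bracket] = (269/π) × 0.954529 × 0.638140 = 52.16 W/m².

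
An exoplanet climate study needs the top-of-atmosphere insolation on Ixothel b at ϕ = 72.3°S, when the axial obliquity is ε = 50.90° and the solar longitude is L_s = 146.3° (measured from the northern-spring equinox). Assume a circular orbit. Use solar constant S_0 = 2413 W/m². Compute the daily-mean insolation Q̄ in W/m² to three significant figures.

Solar declination: sin δ = sin ε · sin L_s = sin 50.90° × sin 146.3° = 0.43059, so δ = +25.505°.
cos h₀ = −tan(-72.3°) tan(+25.505°) = 1.4949 ≥ 1 ⇒ polar night, h₀ = 0 and Q̄ = 0.

Q̄ ≈ 0.00 W/m²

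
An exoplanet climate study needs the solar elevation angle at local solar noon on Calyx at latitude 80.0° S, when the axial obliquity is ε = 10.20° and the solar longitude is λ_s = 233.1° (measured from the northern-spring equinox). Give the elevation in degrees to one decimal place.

Solar declination: sin δ = sin ε · sin λ_s = sin 10.20° × sin 233.1° = -0.14161, so δ = -8.141°.
At local noon the hour angle is zero, so the zenith angle equals |φ − δ| = |-80.0° − (-8.141°)| = 71.859°.
Elevation = 90° − 71.859° = 18.1°.

18.1°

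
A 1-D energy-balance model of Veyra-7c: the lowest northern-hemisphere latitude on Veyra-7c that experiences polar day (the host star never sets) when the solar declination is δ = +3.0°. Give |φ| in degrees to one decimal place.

Polar day requires cos H₀ = −tan φ tan δ ≤ −1, i.e. tan φ tan δ ≥ 1.
The boundary is |tan φ| · |tan δ| = 1, so |φ| = 90° − |δ| = 90° − 3.0° = 87.0° in the northern hemisphere.

|φ| = 87.0°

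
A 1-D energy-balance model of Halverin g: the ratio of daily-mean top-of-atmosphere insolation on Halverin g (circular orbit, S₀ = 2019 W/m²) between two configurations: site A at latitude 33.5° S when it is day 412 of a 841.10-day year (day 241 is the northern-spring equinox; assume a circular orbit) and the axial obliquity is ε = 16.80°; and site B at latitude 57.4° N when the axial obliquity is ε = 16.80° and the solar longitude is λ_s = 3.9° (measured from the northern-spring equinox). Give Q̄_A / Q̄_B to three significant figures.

Q̄_A / Q̄_B ≈ 1.02

— Configuration A (φ=-33.5°):
Solar longitude: λ_s = 360° × (412 − 241)/841.10 = 73.190°.
sin δ = sin 16.80° × sin 73.190° = 0.27668, so δ = +16.062°.
cos H₀ = −tan(-33.5°) tan(+16.062°) = 0.1906, H₀ = 1.3791 rad.
Bracket: H₀ sin φ sin δ + cos φ cos δ sin H₀ = 1.3791×-0.55194×0.27668 + 0.83389×0.96096×0.98167 = -0.210603 + 0.786646 = 0.576043.
Q̄ = (S₀/π) × [bracket] = (2019/π) × 0.576043 = 370.20 W/m².
— Configuration B (φ=+57.4°):
Solar declination: sin δ = sin ε · sin λ_s = sin 16.80° × sin 3.9° = 0.01966, so δ = +1.126°.
cos H₀ = −tan(+57.4°) tan(+1.126°) = -0.0307, H₀ = 1.6015 rad.
Bracket: H₀ sin φ sin δ + cos φ cos δ sin H₀ = 1.6015×0.84245×0.01966 + 0.53877×0.99981×0.99953 = 0.026525 + 0.538414 = 0.564939.
Q̄ = (S₀/π) × [bracket] = (2019/π) × 0.564939 = 363.07 W/m².
Ratio Q̄_A / Q̄_B = 370.20 / 363.07 = 1.020.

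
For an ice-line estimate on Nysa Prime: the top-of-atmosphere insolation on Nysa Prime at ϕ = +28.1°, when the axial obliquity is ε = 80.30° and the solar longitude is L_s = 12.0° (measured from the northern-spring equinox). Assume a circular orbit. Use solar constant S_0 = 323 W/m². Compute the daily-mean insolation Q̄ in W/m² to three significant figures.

Q̄ ≈ 105 W/m²

Solar declination: sin δ = sin ε · sin L_s = sin 80.30° × sin 12.0° = 0.20494, so δ = +11.826°.
cos h₀ = −tan(+28.1°) tan(+11.826°) = -0.1118, h₀ = 1.6828 rad.
Bracket: h₀ sin ϕ sin δ + cos ϕ cos δ sin h₀ = 1.6828×0.47101×0.20494 + 0.88213×0.97877×0.99373 = 0.162439 + 0.857989 = 1.020428.
Q̄ = (S_0/π) × [bracket] = (323/π) × 1.020428 = 104.9 W/m².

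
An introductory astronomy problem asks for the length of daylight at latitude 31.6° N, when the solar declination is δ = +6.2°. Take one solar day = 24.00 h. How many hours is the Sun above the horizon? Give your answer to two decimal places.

12.51 h

cos H₀ = −tan φ · tan δ = −tan(+31.6°) × tan(+6.200°) = -0.0668, so H₀ = 1.6377 rad = 93.83°.
Daylight = 2H₀/(2π) × 24.00 h = (1.6377/π) × 24.00 = 12.51 h.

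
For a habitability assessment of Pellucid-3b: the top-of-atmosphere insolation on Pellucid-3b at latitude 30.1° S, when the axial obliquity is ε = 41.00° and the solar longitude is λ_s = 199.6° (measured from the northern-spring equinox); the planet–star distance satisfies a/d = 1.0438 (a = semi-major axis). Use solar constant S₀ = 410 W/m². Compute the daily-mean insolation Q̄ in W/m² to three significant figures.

Q̄ ≈ 146 W/m²

Solar declination: sin δ = sin ε · sin λ_s = sin 41.00° × sin 199.6° = -0.22008, so δ = -12.713°.
cos H₀ = −tan(-30.1°) tan(-12.713°) = -0.1308, H₀ = 1.7020 rad.
Bracket: H₀ sin φ sin δ + cos φ cos δ sin H₀ = 1.7020×-0.50151×-0.22008 + 0.86515×0.97548×0.99141 = 0.187854 + 0.836687 = 1.024541.
Inverse-square distance factor (a/d)² = 1.0438² = 1.089518.
Q̄ = (S₀/π) × 1.089518 × [bracket] = (410/π) × 1.089518 × 1.024541 = 145.7 W/m².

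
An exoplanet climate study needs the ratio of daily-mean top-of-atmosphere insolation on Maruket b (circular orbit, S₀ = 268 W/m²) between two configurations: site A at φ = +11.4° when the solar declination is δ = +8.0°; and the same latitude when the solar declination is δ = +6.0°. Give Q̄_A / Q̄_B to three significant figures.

— Configuration A (φ=+11.4°):
cos H₀ = −tan(+11.4°) tan(+8.000°) = -0.0283, H₀ = 1.5991 rad.
Bracket: H₀ sin φ sin δ + cos φ cos δ sin H₀ = 1.5991×0.19766×0.13917 + 0.98027×0.99027×0.99960 = 0.043989 + 0.970344 = 1.014333.
Q̄ = (S₀/π) × [bracket] = (268/π) × 1.014333 = 86.530 W/m².
— Configuration B (φ=+11.4°):
cos H₀ = −tan(+11.4°) tan(+6.000°) = -0.0212, H₀ = 1.5920 rad.
Bracket: H₀ sin φ sin δ + cos φ cos δ sin H₀ = 1.5920×0.19766×0.10453 + 0.98027×0.99452×0.99978 = 0.032893 + 0.974684 = 1.007577.
Q̄ = (S₀/π) × [bracket] = (268/π) × 1.007577 = 85.953 W/m².
Ratio Q̄_A / Q̄_B = 86.530 / 85.953 = 1.007.

Q̄_A / Q̄_B ≈ 1.01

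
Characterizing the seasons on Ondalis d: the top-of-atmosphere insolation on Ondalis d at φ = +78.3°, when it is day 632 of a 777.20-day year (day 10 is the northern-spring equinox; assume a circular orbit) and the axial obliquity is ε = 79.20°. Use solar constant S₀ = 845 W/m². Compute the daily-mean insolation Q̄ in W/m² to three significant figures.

Q̄ ≈ 0.00 W/m²

Solar longitude: λ_s = 360° × (632 − 10)/777.20 = 288.111°.
sin δ = sin 79.20° × sin 288.111° = -0.93362, so δ = -69.006°.
cos H₀ = −tan(+78.3°) tan(-69.006°) = 12.5837 ≥ 1 ⇒ polar night, H₀ = 0 and Q̄ = 0.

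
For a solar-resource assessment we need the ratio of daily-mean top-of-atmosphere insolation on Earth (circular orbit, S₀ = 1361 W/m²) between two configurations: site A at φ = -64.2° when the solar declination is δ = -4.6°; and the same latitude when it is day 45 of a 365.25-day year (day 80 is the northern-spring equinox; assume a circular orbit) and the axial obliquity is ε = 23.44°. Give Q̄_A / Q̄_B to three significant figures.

— Configuration A (φ=-64.2°):
cos H₀ = −tan(-64.2°) tan(-4.600°) = -0.1664, H₀ = 1.7380 rad.
Bracket: H₀ sin φ sin δ + cos φ cos δ sin H₀ = 1.7380×-0.90032×-0.08020 + 0.43523×0.99678×0.98605 = 0.125493 + 0.427777 = 0.553270.
Q̄ = (S₀/π) × [bracket] = (1361/π) × 0.553270 = 239.69 W/m².
— Configuration B (φ=-64.2°):
Solar longitude: λ_s = 360° × (45 − 80)/365.25 = -34.497°, i.e. -34.497° + 360° = 325.503°.
sin δ = sin 23.44° × sin 325.503° = -0.22529, so δ = -13.020°.
cos H₀ = −tan(-64.2°) tan(-13.020°) = -0.4783, H₀ = 2.0696 rad.
Bracket: H₀ sin φ sin δ + cos φ cos δ sin H₀ = 2.0696×-0.90032×-0.22529 + 0.43523×0.97429×0.87818 = 0.419783 + 0.372384 = 0.792167.
Q̄ = (S₀/π) × [bracket] = (1361/π) × 0.792167 = 343.18 W/m².
Ratio Q̄_A / Q̄_B = 239.69 / 343.18 = 0.6984.

Q̄_A / Q̄_B ≈ 0.698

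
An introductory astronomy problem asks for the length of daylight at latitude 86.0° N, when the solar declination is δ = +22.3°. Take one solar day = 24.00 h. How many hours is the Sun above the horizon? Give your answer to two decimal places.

24.00 h

Sunrise equation: cos H₀ = −tan φ · tan δ = -5.8651 ≤ −1, so the Sun never sets (polar day) and H₀ = π.
Daylight = 2H₀/(2π) × 24.00 h = (3.1416/π) × 24.00 = 24.00 h.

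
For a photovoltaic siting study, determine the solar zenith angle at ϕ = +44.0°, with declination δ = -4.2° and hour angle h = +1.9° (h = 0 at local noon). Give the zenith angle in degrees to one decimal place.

θ_z = 48.2°

cos θ_z = sin ϕ sin δ + cos ϕ cos δ cos h = -0.050876 + 0.717014 = 0.666138.
θ_z = arccos(0.666138) = 48.2°.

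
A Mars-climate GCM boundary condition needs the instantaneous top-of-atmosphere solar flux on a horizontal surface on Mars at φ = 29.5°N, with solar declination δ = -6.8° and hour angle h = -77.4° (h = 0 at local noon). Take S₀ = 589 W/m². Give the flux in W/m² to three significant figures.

76.7 W/m²

cos θ_z = sin φ sin δ + cos φ cos δ cos h = -0.058305 + 0.188527 = 0.130222.
Flux = S₀ · cos θ_z = 589 × 0.130222 = 76.70 W/m².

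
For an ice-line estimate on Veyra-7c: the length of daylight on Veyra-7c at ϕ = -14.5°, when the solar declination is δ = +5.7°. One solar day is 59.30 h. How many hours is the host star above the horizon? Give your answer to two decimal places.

29.16 h

cos h₀ = −tan ϕ · tan δ = −tan(-14.5°) × tan(+5.700°) = 0.0258, so h₀ = 1.5450 rad = 88.52°.
Daylight = 2h₀/(2π) × 59.30 h = (1.5450/π) × 59.30 = 29.16 h.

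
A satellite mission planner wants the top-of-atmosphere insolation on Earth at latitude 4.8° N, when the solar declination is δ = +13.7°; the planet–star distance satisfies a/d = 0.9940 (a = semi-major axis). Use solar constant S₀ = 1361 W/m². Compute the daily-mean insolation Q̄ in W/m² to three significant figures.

Q̄ ≈ 428 W/m²

cos H₀ = −tan(+4.8°) tan(+13.700°) = -0.0205, H₀ = 1.5913 rad.
Bracket: H₀ sin φ sin δ + cos φ cos δ sin H₀ = 1.5913×0.08368×0.23684 + 0.99649×0.97155×0.99979 = 0.031538 + 0.967937 = 0.999475.
Inverse-square distance factor (a/d)² = 0.9940² = 0.988036.
Q̄ = (S₀/π) × 0.988036 × [bracket] = (1361/π) × 0.988036 × 0.999475 = 427.8 W/m².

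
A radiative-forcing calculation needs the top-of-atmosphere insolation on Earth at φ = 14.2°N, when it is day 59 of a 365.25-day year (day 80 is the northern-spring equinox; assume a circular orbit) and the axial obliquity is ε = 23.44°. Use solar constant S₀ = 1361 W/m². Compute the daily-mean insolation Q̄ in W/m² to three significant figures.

Q̄ ≈ 393 W/m²

Solar longitude: λ_s = 360° × (59 − 80)/365.25 = -20.698°, i.e. -20.698° + 360° = 339.302°.
sin δ = sin 23.44° × sin 339.302° = -0.14060, so δ = -8.082°.
cos H₀ = −tan(+14.2°) tan(-8.082°) = 0.0359, H₀ = 1.5349 rad.
Bracket: H₀ sin φ sin δ + cos φ cos δ sin H₀ = 1.5349×0.24531×-0.14060 + 0.96945×0.99007×0.99935 = -0.052940 + 0.959199 = 0.906259.
Q̄ = (S₀/π) × [bracket] = (1361/π) × 0.906259 = 392.6 W/m².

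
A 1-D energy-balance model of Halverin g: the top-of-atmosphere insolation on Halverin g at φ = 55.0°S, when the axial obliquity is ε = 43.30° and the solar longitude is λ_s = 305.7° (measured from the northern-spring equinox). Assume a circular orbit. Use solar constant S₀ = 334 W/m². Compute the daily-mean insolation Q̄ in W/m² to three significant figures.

Solar declination: sin δ = sin ε · sin λ_s = sin 43.30° × sin 305.7° = -0.55694, so δ = -33.845°.
cos H₀ = −tan(-55.0°) tan(-33.845°) = -0.9577, H₀ = 2.8496 rad.
Bracket: H₀ sin φ sin δ + cos φ cos δ sin H₀ = 2.8496×-0.81915×-0.55694 + 0.57358×0.83055×0.28786 = 1.300037 + 0.137133 = 1.437170.
Q̄ = (S₀/π) × [bracket] = (334/π) × 1.437170 = 152.8 W/m².

Q̄ ≈ 153 W/m²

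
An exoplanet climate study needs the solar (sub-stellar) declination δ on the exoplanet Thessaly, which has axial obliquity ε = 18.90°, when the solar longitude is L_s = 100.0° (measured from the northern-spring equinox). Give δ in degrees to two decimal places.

sin δ = sin ε · sin L_s = sin 18.90° × sin 100.0° = 0.318996.
δ = arcsin(0.318996) = +18.60°.

δ = +18.60°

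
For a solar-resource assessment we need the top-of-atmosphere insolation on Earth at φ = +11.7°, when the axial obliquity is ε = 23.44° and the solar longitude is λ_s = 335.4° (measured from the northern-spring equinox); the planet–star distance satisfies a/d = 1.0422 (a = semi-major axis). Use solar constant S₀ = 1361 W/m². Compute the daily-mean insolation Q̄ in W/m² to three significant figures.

Solar declination: sin δ = sin ε · sin λ_s = sin 23.44° × sin 335.4° = -0.16559, so δ = -9.532°.
cos H₀ = −tan(+11.7°) tan(-9.532°) = 0.0348, H₀ = 1.5360 rad.
Bracket: H₀ sin φ sin δ + cos φ cos δ sin H₀ = 1.5360×0.20279×-0.16559 + 0.97922×0.98619×0.99940 = -0.051579 + 0.965118 = 0.913539.
Inverse-square distance factor (a/d)² = 1.0422² = 1.086181.
Q̄ = (S₀/π) × 1.086181 × [bracket] = (1361/π) × 1.086181 × 0.913539 = 429.9 W/m².

Q̄ ≈ 430 W/m²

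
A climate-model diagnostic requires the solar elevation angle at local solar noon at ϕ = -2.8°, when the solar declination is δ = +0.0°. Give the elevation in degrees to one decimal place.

At local noon the hour angle is zero, so the zenith angle equals |ϕ − δ| = |-2.8° − (+0.000°)| = 2.800°.
Elevation = 90° − 2.800° = 87.2°.

87.2°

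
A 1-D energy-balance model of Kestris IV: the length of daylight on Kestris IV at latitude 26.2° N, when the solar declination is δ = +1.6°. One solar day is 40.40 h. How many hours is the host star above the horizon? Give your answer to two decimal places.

20.38 h

cos H₀ = −tan φ · tan δ = −tan(+26.2°) × tan(+1.600°) = -0.0137, so H₀ = 1.5845 rad = 90.79°.
Daylight = 2H₀/(2π) × 40.40 h = (1.5845/π) × 40.40 = 20.38 h.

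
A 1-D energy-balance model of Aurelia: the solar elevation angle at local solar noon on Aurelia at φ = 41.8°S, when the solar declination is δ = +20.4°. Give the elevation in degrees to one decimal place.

27.8°

At local noon the hour angle is zero, so the zenith angle equals |φ − δ| = |-41.8° − (+20.400°)| = 62.200°.
Elevation = 90° − 62.200° = 27.8°.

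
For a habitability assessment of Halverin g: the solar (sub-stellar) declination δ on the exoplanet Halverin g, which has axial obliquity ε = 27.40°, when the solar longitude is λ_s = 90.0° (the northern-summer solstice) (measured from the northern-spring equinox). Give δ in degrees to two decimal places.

δ = +27.40°

sin δ = sin ε · sin λ_s = sin 27.40° × sin 90.0° = 0.460200.
δ = arcsin(0.460200) = +27.40°.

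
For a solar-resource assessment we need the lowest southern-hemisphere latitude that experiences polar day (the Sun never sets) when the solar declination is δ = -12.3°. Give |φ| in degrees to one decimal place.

Polar day requires cos H₀ = −tan φ tan δ ≤ −1, i.e. tan φ tan δ ≥ 1.
The boundary is |tan φ| · |tan δ| = 1, so |φ| = 90° − |δ| = 90° − 12.3° = 77.7° in the southern hemisphere.

|φ| = 77.7°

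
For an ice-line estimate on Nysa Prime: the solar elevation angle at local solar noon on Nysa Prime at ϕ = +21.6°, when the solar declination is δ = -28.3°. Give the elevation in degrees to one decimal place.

40.1°

At local noon the hour angle is zero, so the zenith angle equals |ϕ − δ| = |+21.6° − (-28.300°)| = 49.900°.
Elevation = 90° − 49.900° = 40.1°.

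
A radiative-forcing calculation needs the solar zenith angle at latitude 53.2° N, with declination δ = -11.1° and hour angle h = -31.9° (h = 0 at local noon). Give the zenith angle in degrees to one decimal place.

θ_z = 69.8°

cos θ_z = sin ϕ sin δ + cos ϕ cos δ cos h = -0.154158 + 0.499040 = 0.344882.
θ_z = arccos(0.344882) = 69.8°.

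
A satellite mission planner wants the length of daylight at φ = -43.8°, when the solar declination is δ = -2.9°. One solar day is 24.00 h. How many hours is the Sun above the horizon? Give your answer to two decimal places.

12.37 h

cos H₀ = −tan φ · tan δ = −tan(-43.8°) × tan(-2.900°) = -0.0486, so H₀ = 1.6194 rad = 92.78°.
Daylight = 2H₀/(2π) × 24.00 h = (1.6194/π) × 24.00 = 12.37 h.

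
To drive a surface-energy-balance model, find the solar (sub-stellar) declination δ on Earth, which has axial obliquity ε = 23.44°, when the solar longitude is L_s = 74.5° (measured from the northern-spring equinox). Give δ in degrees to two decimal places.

sin δ = sin ε · sin L_s = sin 23.44° × sin 74.5° = 0.383321.
δ = arcsin(0.383321) = +22.54°.

δ = +22.54°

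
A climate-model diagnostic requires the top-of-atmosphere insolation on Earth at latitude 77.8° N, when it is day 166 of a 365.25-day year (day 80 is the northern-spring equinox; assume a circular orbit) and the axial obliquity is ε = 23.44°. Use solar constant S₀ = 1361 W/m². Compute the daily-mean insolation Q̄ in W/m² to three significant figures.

Solar longitude: λ_s = 360° × (166 − 80)/365.25 = 84.764°.
sin δ = sin 23.44° × sin 84.764° = 0.39613, so δ = +23.336°.
cos H₀ = −tan(+77.8°) tan(+23.336°) = -1.9954 ≤ −1 ⇒ polar day, H₀ = π.
Bracket: H₀ sin φ sin δ + cos φ cos δ sin H₀ = 3.1416×0.97742×0.39613 + 0.21132×0.91820×0.00000 = 1.216382 + 0.000000 = 1.216382.
Q̄ = (S₀/π) × [bracket] = (1361/π) × 1.216382 = 527.0 W/m².

Q̄ ≈ 527 W/m²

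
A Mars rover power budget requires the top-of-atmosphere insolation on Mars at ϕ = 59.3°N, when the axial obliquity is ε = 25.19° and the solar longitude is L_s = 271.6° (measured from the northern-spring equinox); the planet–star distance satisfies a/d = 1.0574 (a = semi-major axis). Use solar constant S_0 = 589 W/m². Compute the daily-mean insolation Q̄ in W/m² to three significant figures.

Solar declination: sin δ = sin ε · sin L_s = sin 25.19° × sin 271.6° = -0.42546, so δ = -25.179°.
cos h₀ = −tan(+59.3°) tan(-25.179°) = 0.7918, h₀ = 0.6571 rad.
Bracket: h₀ sin ϕ sin δ + cos ϕ cos δ sin h₀ = 0.6571×0.85985×-0.42546 + 0.51054×0.90498×0.61080 = -0.240388 + 0.282207 = 0.041819.
Inverse-square distance factor (a/d)² = 1.0574² = 1.118095.
Q̄ = (S_0/π) × 1.118095 × [bracket] = (589/π) × 1.118095 × 0.041819 = 8.766 W/m².

Q̄ ≈ 8.77 W/m²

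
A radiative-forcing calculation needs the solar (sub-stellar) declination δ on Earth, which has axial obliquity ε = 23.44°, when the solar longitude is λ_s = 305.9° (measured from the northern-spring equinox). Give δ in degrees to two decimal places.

δ = -18.80°

sin δ = sin ε · sin λ_s = sin 23.44° × sin 305.9° = -0.322225.
δ = arcsin(-0.322225) = -18.80°.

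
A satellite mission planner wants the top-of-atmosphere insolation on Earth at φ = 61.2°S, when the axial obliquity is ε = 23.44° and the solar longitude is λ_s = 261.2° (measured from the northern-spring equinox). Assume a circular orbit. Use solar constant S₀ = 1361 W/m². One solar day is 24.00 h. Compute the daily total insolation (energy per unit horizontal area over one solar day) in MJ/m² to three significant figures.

Solar declination: sin δ = sin ε · sin λ_s = sin 23.44° × sin 261.2° = -0.39311, so δ = -23.148°.
cos H₀ = −tan(-61.2°) tan(-23.148°) = -0.7777, H₀ = 2.4617 rad.
Bracket: H₀ sin φ sin δ + cos φ cos δ sin H₀ = 2.4617×-0.87631×-0.39311 + 0.48175×0.91949×0.62868 = 0.848022 + 0.278483 = 1.126505.
Q̄ = (S₀/π) × [bracket] = (1361/π) × 1.126505 = 488.02 W/m².
Daily total = Q̄ × 24.00 h × 3600 s/h = 488.02 × 24.00 × 3600 / 10⁶ = 42.16 MJ/m².

42.2 MJ/m²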